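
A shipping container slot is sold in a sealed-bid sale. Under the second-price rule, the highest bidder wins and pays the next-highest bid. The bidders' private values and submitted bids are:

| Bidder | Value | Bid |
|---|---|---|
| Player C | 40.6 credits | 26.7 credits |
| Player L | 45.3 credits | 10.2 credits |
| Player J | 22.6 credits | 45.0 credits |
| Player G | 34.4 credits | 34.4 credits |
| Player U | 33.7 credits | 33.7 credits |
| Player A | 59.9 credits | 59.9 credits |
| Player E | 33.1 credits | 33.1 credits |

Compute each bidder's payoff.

Ranking the bids: Player A 59.9 credits, then Player J 45.0 credits, then Player G 34.4 credits, then Player U 33.7 credits, then Player E 33.1 credits, then Player C 26.7 credits, then Player L 10.2 credits.
Player A has the top bid and wins; the price is the second-highest bid, 45.0 credits.
Player A's payoff = 59.9 credits − 45.0 credits = 14.9 credits. All other bidders lose, so their payoff is 0.

Payoffs: Player C 0.0 credits, Player L 0.0 credits, Player J 0.0 credits, Player G 0.0 credits, Player U 0.0 credits, Player A 14.9 credits, Player E 0.0 credits.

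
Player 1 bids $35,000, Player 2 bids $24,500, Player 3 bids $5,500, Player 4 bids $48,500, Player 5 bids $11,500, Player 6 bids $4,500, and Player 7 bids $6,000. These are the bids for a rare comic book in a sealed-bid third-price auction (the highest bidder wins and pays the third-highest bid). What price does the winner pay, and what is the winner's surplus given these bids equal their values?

Price $24,500; surplus $24,000.

Bids in descending order: Player 4 $48,500, then Player 1 $35,000, then Player 2 $24,500, then Player 5 $11,500, then Player 7 $6,000, then Player 3 $5,500, then Player 6 $4,500.
Player 4 is the highest bidder, so Player 4 wins.
Under the third-price rule, the price is the third-highest bid: $24,500.
Surplus = $48,500 − $24,500 = $24,000.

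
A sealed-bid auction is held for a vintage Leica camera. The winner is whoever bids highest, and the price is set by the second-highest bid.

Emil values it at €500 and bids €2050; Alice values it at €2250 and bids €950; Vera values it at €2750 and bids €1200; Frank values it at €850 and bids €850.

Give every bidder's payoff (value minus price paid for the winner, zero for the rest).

Bids in descending order: Emil €2050; Vera €1200; Alice €950; Frank €850.
Emil has the top bid and wins; the price is the second-highest bid, €1200.
Emil's payoff = €500 − €1200 = -€700. All other bidders lose, so their payoff is 0.

Emil -€700, Alice €0, Vera €0, Frank €0.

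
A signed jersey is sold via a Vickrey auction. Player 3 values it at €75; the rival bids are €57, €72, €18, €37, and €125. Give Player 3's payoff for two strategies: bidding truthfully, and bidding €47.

The highest competing bid is €125.
Bidding truthfully at €75: the top bid is €125 (a rival), so Player 3 loses. Payoff = €0.
Bidding €47: the top bid is €125 (a rival), so Player 3 loses. Payoff = €0.
The bid only affects whether you win, not the price — here both bids land on the same side of the top rival bid, so the deviation is payoff-neutral.

(a) €0  (b) €0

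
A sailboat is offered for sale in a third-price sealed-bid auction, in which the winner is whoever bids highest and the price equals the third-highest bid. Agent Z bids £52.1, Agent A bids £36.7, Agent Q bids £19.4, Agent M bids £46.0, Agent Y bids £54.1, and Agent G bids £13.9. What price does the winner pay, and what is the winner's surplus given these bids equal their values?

Price £46.0; surplus £8.1.

Ranking the bids: Agent Y £54.1; Agent Z £52.1; Agent M £46.0; Agent A £36.7; Agent Q £19.4; Agent G £13.9.
Agent Y is the highest bidder, so Agent Y wins.
Under the third-price rule, the price is the third-highest bid: £46.0.
Surplus = £54.1 − £46.0 = £8.1.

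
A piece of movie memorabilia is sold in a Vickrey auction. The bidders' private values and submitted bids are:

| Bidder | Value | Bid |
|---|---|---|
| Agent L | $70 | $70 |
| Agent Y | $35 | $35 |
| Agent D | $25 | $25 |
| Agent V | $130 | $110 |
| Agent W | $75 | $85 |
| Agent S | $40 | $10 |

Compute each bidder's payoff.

Bids in descending order: Agent V $110; Agent W $85; Agent L $70; Agent Y $35; Agent D $25; Agent S $10.
Agent V has the top bid and wins; the price is the second-highest bid, $85.
Agent V's payoff = $130 − $85 = $45. All other bidders lose, so their payoff is 0.

Payoffs: Agent L $0, Agent Y $0, Agent D $0, Agent V $45, Agent W $0, Agent S $0.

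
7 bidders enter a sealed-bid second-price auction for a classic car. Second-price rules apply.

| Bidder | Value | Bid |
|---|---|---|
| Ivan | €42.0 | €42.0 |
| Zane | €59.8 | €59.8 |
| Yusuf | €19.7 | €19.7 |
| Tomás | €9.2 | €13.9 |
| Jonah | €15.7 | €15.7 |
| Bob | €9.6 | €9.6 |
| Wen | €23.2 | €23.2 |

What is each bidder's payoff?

Ivan €0.0, Zane €17.8, Yusuf €0.0, Tomás €0.0, Jonah €0.0, Bob €0.0, Wen €0.0.

Sorted high to low: Zane €59.8 > Ivan €42.0 > Wen €23.2 > Yusuf €19.7 > Jonah €15.7 > Tomás €13.9 > Bob €9.6.
Zane has the top bid and wins; the price is the second-highest bid, €42.0.
Zane's payoff = €59.8 − €42.0 = €17.8. All other bidders lose, so their payoff is 0.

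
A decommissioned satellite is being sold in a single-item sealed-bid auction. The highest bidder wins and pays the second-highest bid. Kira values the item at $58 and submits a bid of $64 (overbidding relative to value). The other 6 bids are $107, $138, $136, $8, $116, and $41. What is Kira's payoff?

Highest competing bid: $138.
Kira's bid $64 is not the highest, so Kira loses, pays nothing, and earns zero payoff.

$0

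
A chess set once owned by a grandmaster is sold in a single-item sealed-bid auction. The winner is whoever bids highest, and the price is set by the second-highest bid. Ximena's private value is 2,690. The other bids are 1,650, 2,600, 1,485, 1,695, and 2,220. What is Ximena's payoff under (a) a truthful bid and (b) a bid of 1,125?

The highest competing bid is 2,600.
Bidding truthfully at 2,690: Ximena has the top bid, wins, and pays the second-highest bid 2,600. Payoff = 2,690 − 2,600 = 90.
Bidding 1,125: the top bid is 2,600 (a rival), so Ximena loses. Payoff = 0.

Truthful: 90; alternative: 0.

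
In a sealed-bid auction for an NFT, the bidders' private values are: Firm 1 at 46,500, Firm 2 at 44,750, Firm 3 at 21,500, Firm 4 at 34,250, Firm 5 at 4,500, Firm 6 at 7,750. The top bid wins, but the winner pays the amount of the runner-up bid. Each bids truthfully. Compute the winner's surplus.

Bids in descending order: Firm 1 46,500, then Firm 2 44,750, then Firm 4 34,250, then Firm 3 21,500, then Firm 6 7,750, then Firm 5 4,500.
Firm 1 wins with the top bid and pays the second-highest, 44,750.
Surplus = 46,500 − 44,750 = 1,750.

1,750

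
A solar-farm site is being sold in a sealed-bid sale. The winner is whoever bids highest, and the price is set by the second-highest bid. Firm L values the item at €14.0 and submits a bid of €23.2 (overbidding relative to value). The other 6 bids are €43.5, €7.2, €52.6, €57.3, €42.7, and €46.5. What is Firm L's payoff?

Highest competing bid: €57.3.
Firm L's bid €23.2 is not the highest, so Firm L loses, pays nothing, and earns zero payoff.

Firm L's payoff: €0.0.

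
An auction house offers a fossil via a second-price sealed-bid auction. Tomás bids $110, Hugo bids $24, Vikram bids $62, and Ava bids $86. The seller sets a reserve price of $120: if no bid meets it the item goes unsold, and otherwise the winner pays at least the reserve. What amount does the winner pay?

unsold

Ranking the bids: Tomás $110, then Ava $86, then Vikram $62, then Hugo $24.
The top bid $110 is below the reserve $120, so the item goes unsold and nothing is paid.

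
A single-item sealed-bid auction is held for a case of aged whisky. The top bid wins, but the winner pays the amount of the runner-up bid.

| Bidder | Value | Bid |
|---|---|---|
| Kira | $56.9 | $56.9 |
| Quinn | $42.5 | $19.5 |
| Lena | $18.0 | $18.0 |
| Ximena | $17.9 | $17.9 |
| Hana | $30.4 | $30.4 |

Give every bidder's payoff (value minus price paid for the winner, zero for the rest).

Kira $26.5, Quinn $0.0, Lena $0.0, Ximena $0.0, Hana $0.0.

Bids in descending order: Kira $56.9; Hana $30.4; Quinn $19.5; Lena $18.0; Ximena $17.9.
Kira has the top bid and wins; the price is the second-highest bid, $30.4.
Kira's payoff = $56.9 − $30.4 = $26.5. All other bidders lose, so their payoff is 0.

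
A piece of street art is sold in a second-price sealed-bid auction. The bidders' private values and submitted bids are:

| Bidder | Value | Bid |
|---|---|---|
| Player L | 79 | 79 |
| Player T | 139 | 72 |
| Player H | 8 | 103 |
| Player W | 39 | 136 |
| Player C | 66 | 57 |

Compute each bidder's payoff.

Bids in descending order: Player W 136; Player H 103; Player L 79; Player T 72; Player C 57.
Player W has the top bid and wins; the price is the second-highest bid, 103.
Player W's payoff = 39 − 103 = -64. All other bidders lose, so their payoff is 0.

Payoffs: Player L 0, Player T 0, Player H 0, Player W -64, Player C 0.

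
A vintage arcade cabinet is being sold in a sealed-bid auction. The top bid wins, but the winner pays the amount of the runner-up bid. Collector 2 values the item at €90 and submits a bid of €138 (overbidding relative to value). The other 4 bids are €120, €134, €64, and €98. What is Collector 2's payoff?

Highest competing bid: €134.
Collector 2's bid €138 is the highest overall, so Collector 2 wins and pays the second-highest bid, €134.
Payoff = value − price = €90 − €134 = -€44.
Overbidding won the item at a price above value — truthful bidding would have avoided this loss.

Payoff = -€44.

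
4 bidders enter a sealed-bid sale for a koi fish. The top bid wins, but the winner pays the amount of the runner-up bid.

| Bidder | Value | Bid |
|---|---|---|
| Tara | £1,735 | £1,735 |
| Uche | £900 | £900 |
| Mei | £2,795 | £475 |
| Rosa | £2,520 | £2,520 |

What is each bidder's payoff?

Sorted high to low: Rosa £2,520, then Tara £1,735, then Uche £900, then Mei £475.
Rosa has the top bid and wins; the price is the second-highest bid, £1,735.
Rosa's payoff = £2,520 − £1,735 = £785. All other bidders lose, so their payoff is 0.

Payoffs: Tara £0, Uche £0, Mei £0, Rosa £785.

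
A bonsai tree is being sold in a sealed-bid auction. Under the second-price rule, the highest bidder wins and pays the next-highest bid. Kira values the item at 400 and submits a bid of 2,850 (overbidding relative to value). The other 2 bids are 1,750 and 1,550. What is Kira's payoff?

Highest competing bid: 1,750.
Kira's bid 2,850 is the highest overall, so Kira wins and pays the second-highest bid, 1,750.
Payoff = value − price = 400 − 1,750 = -1,350.
Overbidding won the item at a price above value — truthful bidding would have avoided this loss.

-1,350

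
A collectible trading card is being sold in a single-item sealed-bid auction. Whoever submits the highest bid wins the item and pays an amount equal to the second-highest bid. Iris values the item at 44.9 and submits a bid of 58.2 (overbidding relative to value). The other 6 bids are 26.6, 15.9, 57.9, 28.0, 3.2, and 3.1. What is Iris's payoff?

Highest competing bid: 57.9.
Iris's bid 58.2 is the highest overall, so Iris wins and pays the second-highest bid, 57.9.
Payoff = value − price = 44.9 − 57.9 = -13.0.
Overbidding won the item at a price above value — truthful bidding would have avoided this loss.

-13.0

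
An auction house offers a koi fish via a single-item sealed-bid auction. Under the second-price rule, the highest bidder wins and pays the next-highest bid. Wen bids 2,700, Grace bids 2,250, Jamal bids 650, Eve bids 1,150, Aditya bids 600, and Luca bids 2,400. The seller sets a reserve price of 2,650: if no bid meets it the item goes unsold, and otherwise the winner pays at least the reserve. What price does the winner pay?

Ranking the bids: Wen 2,700; Luca 2,400; Grace 2,250; Eve 1,150; Jamal 650; Aditya 600.
Wen has the highest bid, so Wen wins.
The second-highest bid is 2,400, but the reserve 2,650 is higher, so the price is the reserve.

2,650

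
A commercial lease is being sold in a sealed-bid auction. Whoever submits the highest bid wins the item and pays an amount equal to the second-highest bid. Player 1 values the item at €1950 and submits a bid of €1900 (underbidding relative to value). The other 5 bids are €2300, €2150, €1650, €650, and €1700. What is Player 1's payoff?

Highest competing bid: €2300.
Player 1's bid €1900 is not the highest, so Player 1 loses, pays nothing, and earns zero payoff.

Payoff = €0.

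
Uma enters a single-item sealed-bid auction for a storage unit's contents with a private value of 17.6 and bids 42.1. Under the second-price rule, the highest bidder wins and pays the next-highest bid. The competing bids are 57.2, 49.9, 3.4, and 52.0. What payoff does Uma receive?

Highest competing bid: 57.2.
Uma's bid 42.1 is not the highest, so Uma loses, pays nothing, and earns zero payoff.

0.0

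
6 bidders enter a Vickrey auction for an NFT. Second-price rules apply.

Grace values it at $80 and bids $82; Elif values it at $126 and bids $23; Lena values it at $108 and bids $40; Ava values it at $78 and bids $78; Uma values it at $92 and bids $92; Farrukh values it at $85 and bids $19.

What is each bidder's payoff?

Payoffs: Grace $0, Elif $0, Lena $0, Ava $0, Uma $10, Farrukh $0.

Sorted high to low: Uma $92; Grace $82; Ava $78; Lena $40; Elif $23; Farrukh $19.
Uma has the top bid and wins; the price is the second-highest bid, $82.
Uma's payoff = $92 − $82 = $10. All other bidders lose, so their payoff is 0.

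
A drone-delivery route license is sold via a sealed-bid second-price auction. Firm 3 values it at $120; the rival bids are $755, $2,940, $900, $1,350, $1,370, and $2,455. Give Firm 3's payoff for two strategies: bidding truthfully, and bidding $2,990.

(a) $0  (b) -$2,820

The highest competing bid is $2,940.
Bidding truthfully at $120: the top bid is $2,940 (a rival), so Firm 3 loses. Payoff = $0.
Bidding $2,990: Firm 3 has the top bid, wins, and pays the second-highest bid $2,940. Payoff = $120 − $2,940 = -$2,820.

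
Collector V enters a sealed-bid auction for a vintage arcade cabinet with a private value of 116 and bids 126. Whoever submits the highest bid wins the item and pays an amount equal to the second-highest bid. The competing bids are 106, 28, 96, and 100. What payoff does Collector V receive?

Highest competing bid: 106.
Collector V's bid 126 is the highest overall, so Collector V wins and pays the second-highest bid, 106.
Payoff = value − price = 116 − 106 = 10.

Payoff = 10.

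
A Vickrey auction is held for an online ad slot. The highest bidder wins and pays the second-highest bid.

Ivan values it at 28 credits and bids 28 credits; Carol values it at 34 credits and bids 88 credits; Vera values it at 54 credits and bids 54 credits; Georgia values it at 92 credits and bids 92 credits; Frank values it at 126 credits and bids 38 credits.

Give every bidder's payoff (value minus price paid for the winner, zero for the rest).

Ivan 0 credits, Carol 0 credits, Vera 0 credits, Georgia 4 credits, Frank 0 credits.

Bids in descending order: Georgia 92 credits; Carol 88 credits; Vera 54 credits; Frank 38 credits; Ivan 28 credits.
Georgia has the top bid and wins; the price is the second-highest bid, 88 credits.
Georgia's payoff = 92 credits − 88 credits = 4 credits. All other bidders lose, so their payoff is 0.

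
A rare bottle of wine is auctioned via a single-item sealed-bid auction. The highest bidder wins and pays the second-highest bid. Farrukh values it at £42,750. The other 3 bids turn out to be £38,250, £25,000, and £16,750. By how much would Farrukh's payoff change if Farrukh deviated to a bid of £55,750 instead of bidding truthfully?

£0

The highest competing bid is £38,250.
Bidding truthfully at £42,750: Farrukh has the top bid, wins, and pays the second-highest bid £38,250. Payoff = £42,750 − £38,250 = £4,500.
Bidding £55,750: Farrukh has the top bid, wins, and pays the second-highest bid £38,250. Payoff = £42,750 − £38,250 = £4,500.
Change = £4,500 − £4,500 = £0.
The bid only affects whether you win, not the price — here both bids land on the same side of the top rival bid, so the deviation is payoff-neutral.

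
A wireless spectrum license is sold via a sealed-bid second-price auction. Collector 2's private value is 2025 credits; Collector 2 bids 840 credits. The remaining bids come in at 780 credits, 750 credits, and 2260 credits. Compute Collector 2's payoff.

Highest competing bid: 2260 credits.
Collector 2's bid 840 credits is not the highest, so Collector 2 loses, pays nothing, and earns zero payoff.

0 credits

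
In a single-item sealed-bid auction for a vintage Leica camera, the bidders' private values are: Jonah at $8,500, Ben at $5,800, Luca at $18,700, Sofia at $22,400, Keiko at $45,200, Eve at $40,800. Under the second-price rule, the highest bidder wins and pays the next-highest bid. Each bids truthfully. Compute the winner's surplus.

$4,400

Sorted high to low: Keiko $45,200, then Eve $40,800, then Sofia $22,400, then Luca $18,700, then Jonah $8,500, then Ben $5,800.
Keiko wins with the top bid and pays the second-highest, $40,800.
Surplus = $45,200 − $40,800 = $4,400.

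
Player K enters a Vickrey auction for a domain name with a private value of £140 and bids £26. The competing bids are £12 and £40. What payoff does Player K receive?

Highest competing bid: £40.
Player K's bid £26 is not the highest, so Player K loses, pays nothing, and earns zero payoff.

Payoff = £0.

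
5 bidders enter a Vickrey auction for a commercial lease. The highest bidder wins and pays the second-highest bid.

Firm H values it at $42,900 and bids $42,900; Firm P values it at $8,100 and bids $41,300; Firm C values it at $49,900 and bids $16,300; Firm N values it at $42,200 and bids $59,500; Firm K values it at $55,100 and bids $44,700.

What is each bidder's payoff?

Bids in descending order: Firm N $59,500; Firm K $44,700; Firm H $42,900; Firm P $41,300; Firm C $16,300.
Firm N has the top bid and wins; the price is the second-highest bid, $44,700.
Firm N's payoff = $42,200 − $44,700 = -$2,500. All other bidders lose, so their payoff is 0.

Payoffs: Firm H $0, Firm P $0, Firm C $0, Firm N -$2,500, Firm K $0.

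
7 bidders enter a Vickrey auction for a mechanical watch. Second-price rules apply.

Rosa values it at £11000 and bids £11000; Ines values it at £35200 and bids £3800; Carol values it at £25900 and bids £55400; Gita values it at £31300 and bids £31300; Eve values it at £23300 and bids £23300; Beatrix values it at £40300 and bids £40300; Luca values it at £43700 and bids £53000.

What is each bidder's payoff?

Sorted high to low: Carol £55400, then Luca £53000, then Beatrix £40300, then Gita £31300, then Eve £23300, then Rosa £11000, then Ines £3800.
Carol has the top bid and wins; the price is the second-highest bid, £53000.
Carol's payoff = £25900 − £53000 = -£27100. All other bidders lose, so their payoff is 0.

Payoffs: Rosa £0, Ines £0, Carol -£27100, Gita £0, Eve £0, Beatrix £0, Luca £0.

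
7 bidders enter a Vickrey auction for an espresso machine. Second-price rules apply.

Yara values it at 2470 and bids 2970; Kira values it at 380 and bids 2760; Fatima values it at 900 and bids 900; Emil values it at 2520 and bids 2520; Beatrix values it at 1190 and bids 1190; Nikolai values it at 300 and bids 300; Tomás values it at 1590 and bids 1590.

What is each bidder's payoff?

Bids in descending order: Yara 2970; Kira 2760; Emil 2520; Tomás 1590; Beatrix 1190; Fatima 900; Nikolai 300.
Yara has the top bid and wins; the price is the second-highest bid, 2760.
Yara's payoff = 2470 − 2760 = -290. All other bidders lose, so their payoff is 0.

Payoffs: Yara -290, Kira 0, Fatima 0, Emil 0, Beatrix 0, Nikolai 0, Tomás 0.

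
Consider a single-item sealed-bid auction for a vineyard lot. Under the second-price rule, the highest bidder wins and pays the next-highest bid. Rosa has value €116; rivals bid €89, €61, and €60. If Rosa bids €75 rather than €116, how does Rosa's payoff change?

The highest competing bid is €89.
Bidding truthfully at €116: Rosa has the top bid, wins, and pays the second-highest bid €89. Payoff = €116 − €89 = €27.
Bidding €75: the top bid is €89 (a rival), so Rosa loses. Payoff = €0.
Change = €0 − €27 = -€27.
This is the dominant-strategy logic: truthful bidding weakly beats any alternative.

-€27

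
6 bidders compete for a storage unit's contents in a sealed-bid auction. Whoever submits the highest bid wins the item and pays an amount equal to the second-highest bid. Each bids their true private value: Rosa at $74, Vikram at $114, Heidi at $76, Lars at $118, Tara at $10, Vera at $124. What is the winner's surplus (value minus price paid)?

Ordered from highest: Vera $124, then Lars $118, then Vikram $114, then Heidi $76, then Rosa $74, then Tara $10.
Vera wins with the top bid and pays the second-highest, $118.
Surplus = $124 − $118 = $6.

Surplus = $6.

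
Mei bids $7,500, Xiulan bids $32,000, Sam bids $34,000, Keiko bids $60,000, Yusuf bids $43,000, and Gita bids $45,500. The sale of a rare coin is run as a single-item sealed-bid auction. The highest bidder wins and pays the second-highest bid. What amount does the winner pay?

Price paid: $45,500.

Ranking the bids: Keiko $60,000; Gita $45,500; Yusuf $43,000; Sam $34,000; Xiulan $32,000; Mei $7,500.
Keiko has the highest bid, so Keiko wins.
The second-highest bid is $45,500, so that is what Keiko pays.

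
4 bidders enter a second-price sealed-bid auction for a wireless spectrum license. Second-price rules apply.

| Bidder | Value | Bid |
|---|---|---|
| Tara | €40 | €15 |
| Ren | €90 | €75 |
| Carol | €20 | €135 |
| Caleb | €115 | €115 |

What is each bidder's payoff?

Sorted high to low: Carol €135, then Caleb €115, then Ren €75, then Tara €15.
Carol has the top bid and wins; the price is the second-highest bid, €115.
Carol's payoff = €20 − €115 = -€95. All other bidders lose, so their payoff is 0.

Payoffs: Tara €0, Ren €0, Carol -€95, Caleb €0.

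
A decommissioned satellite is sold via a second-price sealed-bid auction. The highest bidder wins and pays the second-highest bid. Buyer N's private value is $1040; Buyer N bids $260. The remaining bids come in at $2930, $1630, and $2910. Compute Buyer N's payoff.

Highest competing bid: $2930.
Buyer N's bid $260 is not the highest, so Buyer N loses, pays nothing, and earns zero payoff.

Buyer N's payoff: $0.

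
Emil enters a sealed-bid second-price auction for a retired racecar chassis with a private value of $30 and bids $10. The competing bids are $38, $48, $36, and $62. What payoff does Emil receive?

$0

Highest competing bid: $62.
Emil's bid $10 is not the highest, so Emil loses, pays nothing, and earns zero payoff.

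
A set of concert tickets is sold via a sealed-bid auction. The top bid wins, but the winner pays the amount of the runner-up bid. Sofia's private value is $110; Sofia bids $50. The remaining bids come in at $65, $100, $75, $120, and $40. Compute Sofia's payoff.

Highest competing bid: $120.
Sofia's bid $50 is not the highest, so Sofia loses, pays nothing, and earns zero payoff.

$0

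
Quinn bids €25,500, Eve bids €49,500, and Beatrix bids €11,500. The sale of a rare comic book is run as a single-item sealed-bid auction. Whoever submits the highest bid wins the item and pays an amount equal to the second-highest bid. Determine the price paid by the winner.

Ordered from highest: Eve €49,500 > Quinn €25,500 > Beatrix €11,500.
Eve has the highest bid, so Eve wins.
The second-highest bid is €25,500, so that is what Eve pays.

The winner pays €25,500.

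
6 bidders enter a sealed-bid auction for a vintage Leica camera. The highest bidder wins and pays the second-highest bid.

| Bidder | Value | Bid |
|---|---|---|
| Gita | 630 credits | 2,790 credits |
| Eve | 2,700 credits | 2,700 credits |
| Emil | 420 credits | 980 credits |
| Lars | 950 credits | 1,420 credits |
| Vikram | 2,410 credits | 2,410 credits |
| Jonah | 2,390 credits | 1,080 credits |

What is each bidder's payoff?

Gita -2,070 credits, Eve 0 credits, Emil 0 credits, Lars 0 credits, Vikram 0 credits, Jonah 0 credits.

Ordered from highest: Gita 2,790 credits, then Eve 2,700 credits, then Vikram 2,410 credits, then Lars 1,420 credits, then Jonah 1,080 credits, then Emil 980 credits.
Gita has the top bid and wins; the price is the second-highest bid, 2,700 credits.
Gita's payoff = 630 credits − 2,700 credits = -2,070 credits. All other bidders lose, so their payoff is 0.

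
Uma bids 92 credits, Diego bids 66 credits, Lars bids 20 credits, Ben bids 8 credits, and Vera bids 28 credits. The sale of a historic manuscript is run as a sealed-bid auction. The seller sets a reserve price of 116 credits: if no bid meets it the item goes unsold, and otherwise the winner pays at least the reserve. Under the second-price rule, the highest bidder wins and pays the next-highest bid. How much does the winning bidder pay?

Sorted high to low: Uma 92 credits, then Diego 66 credits, then Vera 28 credits, then Lars 20 credits, then Ben 8 credits.
The top bid 92 credits is below the reserve 116 credits, so the item goes unsold and nothing is paid.

unsold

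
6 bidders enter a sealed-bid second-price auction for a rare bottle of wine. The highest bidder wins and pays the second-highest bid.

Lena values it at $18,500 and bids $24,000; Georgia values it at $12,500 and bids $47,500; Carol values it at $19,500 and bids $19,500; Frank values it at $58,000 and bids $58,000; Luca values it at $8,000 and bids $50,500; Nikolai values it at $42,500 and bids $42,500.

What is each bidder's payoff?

Payoffs: Lena $0, Georgia $0, Carol $0, Frank $7,500, Luca $0, Nikolai $0.

Ranking the bids: Frank $58,000; Luca $50,500; Georgia $47,500; Nikolai $42,500; Lena $24,000; Carol $19,500.
Frank has the top bid and wins; the price is the second-highest bid, $50,500.
Frank's payoff = $58,000 − $50,500 = $7,500. All other bidders lose, so their payoff is 0.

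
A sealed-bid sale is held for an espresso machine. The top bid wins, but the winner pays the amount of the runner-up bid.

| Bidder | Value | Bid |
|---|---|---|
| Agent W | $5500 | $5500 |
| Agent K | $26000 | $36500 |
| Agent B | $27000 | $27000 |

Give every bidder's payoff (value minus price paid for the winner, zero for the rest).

Ordered from highest: Agent K $36500, then Agent B $27000, then Agent W $5500.
Agent K has the top bid and wins; the price is the second-highest bid, $27000.
Agent K's payoff = $26000 − $27000 = -$1000. All other bidders lose, so their payoff is 0.

Payoffs: Agent W $0, Agent K -$1000, Agent B $0.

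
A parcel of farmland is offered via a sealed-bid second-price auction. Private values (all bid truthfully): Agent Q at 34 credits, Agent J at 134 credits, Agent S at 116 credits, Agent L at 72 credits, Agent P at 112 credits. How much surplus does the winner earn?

Ordered from highest: Agent J 134 credits > Agent S 116 credits > Agent P 112 credits > Agent L 72 credits > Agent Q 34 credits.
Agent J wins with the top bid and pays the second-highest, 116 credits.
Surplus = 134 credits − 116 credits = 18 credits.

Winner's surplus: 18 credits.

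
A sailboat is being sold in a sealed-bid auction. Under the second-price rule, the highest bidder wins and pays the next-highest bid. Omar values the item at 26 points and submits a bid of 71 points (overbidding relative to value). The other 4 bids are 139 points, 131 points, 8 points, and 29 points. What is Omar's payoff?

Highest competing bid: 139 points.
Omar's bid 71 points is not the highest, so Omar loses, pays nothing, and earns zero payoff.

Omar's payoff: 0 points.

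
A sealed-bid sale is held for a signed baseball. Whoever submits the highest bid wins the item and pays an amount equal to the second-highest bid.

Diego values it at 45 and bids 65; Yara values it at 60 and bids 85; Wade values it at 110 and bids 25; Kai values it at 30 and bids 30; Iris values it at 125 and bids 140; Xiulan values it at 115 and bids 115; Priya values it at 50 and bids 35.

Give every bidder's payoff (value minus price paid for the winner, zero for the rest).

Diego 0, Yara 0, Wade 0, Kai 0, Iris 10, Xiulan 0, Priya 0.

Ordered from highest: Iris 140, then Xiulan 115, then Yara 85, then Diego 65, then Priya 35, then Kai 30, then Wade 25.
Iris has the top bid and wins; the price is the second-highest bid, 115.
Iris's payoff = 125 − 115 = 10. All other bidders lose, so their payoff is 0.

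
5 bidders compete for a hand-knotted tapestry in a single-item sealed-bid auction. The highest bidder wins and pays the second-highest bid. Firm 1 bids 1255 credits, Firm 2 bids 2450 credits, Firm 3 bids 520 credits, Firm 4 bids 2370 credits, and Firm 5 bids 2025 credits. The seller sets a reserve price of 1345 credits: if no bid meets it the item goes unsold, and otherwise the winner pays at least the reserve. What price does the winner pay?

Price paid: 2370 credits.

Ranking the bids: Firm 2 2450 credits; Firm 4 2370 credits; Firm 5 2025 credits; Firm 1 1255 credits; Firm 3 520 credits.
Firm 2 has the highest bid, so Firm 2 wins.
The second-highest bid is 2370 credits, which exceeds the reserve, so that sets the price.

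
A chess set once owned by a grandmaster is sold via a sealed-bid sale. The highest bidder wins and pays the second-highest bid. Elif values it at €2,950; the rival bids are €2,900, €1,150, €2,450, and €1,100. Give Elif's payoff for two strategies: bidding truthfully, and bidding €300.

The highest competing bid is €2,900.
Bidding truthfully at €2,950: Elif has the top bid, wins, and pays the second-highest bid €2,900. Payoff = €2,950 − €2,900 = €50.
Bidding €300: the top bid is €2,900 (a rival), so Elif loses. Payoff = €0.

Truthful: €50; alternative: €0.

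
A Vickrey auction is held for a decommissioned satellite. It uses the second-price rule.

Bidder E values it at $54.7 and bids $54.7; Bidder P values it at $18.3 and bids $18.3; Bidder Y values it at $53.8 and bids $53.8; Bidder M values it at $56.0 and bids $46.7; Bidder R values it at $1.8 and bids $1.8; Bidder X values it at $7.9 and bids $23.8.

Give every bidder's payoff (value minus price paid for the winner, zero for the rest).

Sorted high to low: Bidder E $54.7, then Bidder Y $53.8, then Bidder M $46.7, then Bidder X $23.8, then Bidder P $18.3, then Bidder R $1.8.
Bidder E has the top bid and wins; the price is the second-highest bid, $53.8.
Bidder E's payoff = $54.7 − $53.8 = $0.9. All other bidders lose, so their payoff is 0.

Payoffs: Bidder E $0.9, Bidder P $0.0, Bidder Y $0.0, Bidder M $0.0, Bidder R $0.0, Bidder X $0.0.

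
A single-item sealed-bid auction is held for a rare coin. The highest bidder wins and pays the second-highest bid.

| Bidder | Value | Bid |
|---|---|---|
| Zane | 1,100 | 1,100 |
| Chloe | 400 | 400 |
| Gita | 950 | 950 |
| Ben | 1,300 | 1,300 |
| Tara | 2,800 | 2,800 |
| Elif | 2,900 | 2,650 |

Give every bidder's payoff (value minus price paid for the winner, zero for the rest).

Sorted high to low: Tara 2,800, then Elif 2,650, then Ben 1,300, then Zane 1,100, then Gita 950, then Chloe 400.
Tara has the top bid and wins; the price is the second-highest bid, 2,650.
Tara's payoff = 2,800 − 2,650 = 150. All other bidders lose, so their payoff is 0.

Zane 0, Chloe 0, Gita 0, Ben 0, Tara 150, Elif 0.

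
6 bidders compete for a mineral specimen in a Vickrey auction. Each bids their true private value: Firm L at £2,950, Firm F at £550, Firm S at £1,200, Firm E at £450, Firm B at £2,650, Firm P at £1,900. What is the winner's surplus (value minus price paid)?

Sorted high to low: Firm L £2,950, then Firm B £2,650, then Firm P £1,900, then Firm S £1,200, then Firm F £550, then Firm E £450.
Firm L wins with the top bid and pays the second-highest, £2,650.
Surplus = £2,950 − £2,650 = £300.

Winner's surplus: £300.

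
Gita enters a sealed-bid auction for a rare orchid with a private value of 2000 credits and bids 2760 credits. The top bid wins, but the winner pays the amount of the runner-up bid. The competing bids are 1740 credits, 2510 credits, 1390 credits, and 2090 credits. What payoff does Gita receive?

Highest competing bid: 2510 credits.
Gita's bid 2760 credits is the highest overall, so Gita wins and pays the second-highest bid, 2510 credits.
Payoff = value − price = 2000 credits − 2510 credits = -510 credits.
Overbidding won the item at a price above value — truthful bidding would have avoided this loss.

-510 credits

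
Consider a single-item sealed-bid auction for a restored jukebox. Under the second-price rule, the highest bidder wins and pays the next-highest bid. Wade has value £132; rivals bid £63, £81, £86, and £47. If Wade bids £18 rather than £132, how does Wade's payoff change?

Payoff change: -£46.

The highest competing bid is £86.
Bidding truthfully at £132: Wade has the top bid, wins, and pays the second-highest bid £86. Payoff = £132 − £86 = £46.
Bidding £18: the top bid is £86 (a rival), so Wade loses. Payoff = £0.
Change = £0 − £46 = -£46.
Deviating from a truthful bid can only lose payoff in a second-price auction — never gain.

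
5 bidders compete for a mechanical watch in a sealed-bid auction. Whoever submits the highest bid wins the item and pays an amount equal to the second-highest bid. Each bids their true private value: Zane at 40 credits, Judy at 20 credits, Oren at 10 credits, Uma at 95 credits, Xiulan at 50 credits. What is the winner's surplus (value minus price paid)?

Surplus = 45 credits.

Ranking the bids: Uma 95 credits > Xiulan 50 credits > Zane 40 credits > Judy 20 credits > Oren 10 credits.
Uma wins with the top bid and pays the second-highest, 50 credits.
Surplus = 95 credits − 50 credits = 45 credits.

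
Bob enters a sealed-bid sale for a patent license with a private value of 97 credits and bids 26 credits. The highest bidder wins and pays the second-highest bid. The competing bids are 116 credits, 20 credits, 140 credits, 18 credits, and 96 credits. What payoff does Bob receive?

0 credits

Highest competing bid: 140 credits.
Bob's bid 26 credits is not the highest, so Bob loses, pays nothing, and earns zero payoff.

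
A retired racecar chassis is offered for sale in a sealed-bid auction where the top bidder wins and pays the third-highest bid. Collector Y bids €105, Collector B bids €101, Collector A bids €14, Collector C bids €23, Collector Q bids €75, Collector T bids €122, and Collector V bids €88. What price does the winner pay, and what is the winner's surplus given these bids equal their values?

Ordered from highest: Collector T €122; Collector Y €105; Collector B €101; Collector V €88; Collector Q €75; Collector C €23; Collector A €14.
Collector T is the highest bidder, so Collector T wins.
Under the third-price rule, the price is the third-highest bid: €101.
Surplus = €122 − €101 = €21.

The winner pays €101 for a surplus of €21.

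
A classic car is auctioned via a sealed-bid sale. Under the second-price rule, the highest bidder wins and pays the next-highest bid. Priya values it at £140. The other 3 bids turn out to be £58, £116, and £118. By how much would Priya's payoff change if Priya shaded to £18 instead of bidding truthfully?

The highest competing bid is £118.
Bidding truthfully at £140: Priya has the top bid, wins, and pays the second-highest bid £118. Payoff = £140 − £118 = £22.
Bidding £18: the top bid is £118 (a rival), so Priya loses. Payoff = £0.
Change = £0 − £22 = -£22.
This is the dominant-strategy logic: truthful bidding weakly beats any alternative.

-£22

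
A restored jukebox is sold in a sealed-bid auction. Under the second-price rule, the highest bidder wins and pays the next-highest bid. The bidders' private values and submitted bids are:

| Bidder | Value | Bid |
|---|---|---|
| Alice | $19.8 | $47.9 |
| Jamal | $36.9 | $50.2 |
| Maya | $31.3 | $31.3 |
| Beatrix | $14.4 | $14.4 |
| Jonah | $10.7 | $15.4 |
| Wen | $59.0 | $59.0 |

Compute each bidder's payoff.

Sorted high to low: Wen $59.0; Jamal $50.2; Alice $47.9; Maya $31.3; Jonah $15.4; Beatrix $14.4.
Wen has the top bid and wins; the price is the second-highest bid, $50.2.
Wen's payoff = $59.0 − $50.2 = $8.8. All other bidders lose, so their payoff is 0.

Alice $0.0, Jamal $0.0, Maya $0.0, Beatrix $0.0, Jonah $0.0, Wen $8.8.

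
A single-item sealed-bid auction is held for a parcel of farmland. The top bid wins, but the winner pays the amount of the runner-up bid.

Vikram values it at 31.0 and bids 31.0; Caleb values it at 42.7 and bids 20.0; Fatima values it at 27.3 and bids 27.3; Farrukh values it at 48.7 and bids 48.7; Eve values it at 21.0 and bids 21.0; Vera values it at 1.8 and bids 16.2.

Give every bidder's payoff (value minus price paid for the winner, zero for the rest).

Sorted high to low: Farrukh 48.7, then Vikram 31.0, then Fatima 27.3, then Eve 21.0, then Caleb 20.0, then Vera 16.2.
Farrukh has the top bid and wins; the price is the second-highest bid, 31.0.
Farrukh's payoff = 48.7 − 31.0 = 17.7. All other bidders lose, so their payoff is 0.

Vikram 0.0, Caleb 0.0, Fatima 0.0, Farrukh 17.7, Eve 0.0, Vera 0.0.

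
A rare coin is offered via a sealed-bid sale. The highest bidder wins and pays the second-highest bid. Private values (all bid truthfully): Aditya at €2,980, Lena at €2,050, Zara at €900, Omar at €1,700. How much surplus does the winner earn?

Bids in descending order: Aditya €2,980, then Lena €2,050, then Omar €1,700, then Zara €900.
Aditya wins with the top bid and pays the second-highest, €2,050.
Surplus = €2,980 − €2,050 = €930.

Surplus = €930.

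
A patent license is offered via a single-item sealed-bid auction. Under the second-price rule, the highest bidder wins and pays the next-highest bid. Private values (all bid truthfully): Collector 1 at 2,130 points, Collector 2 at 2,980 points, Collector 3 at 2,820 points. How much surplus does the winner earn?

Sorted high to low: Collector 2 2,980 points; Collector 3 2,820 points; Collector 1 2,130 points.
Collector 2 wins with the top bid and pays the second-highest, 2,820 points.
Surplus = 2,980 points − 2,820 points = 160 points.

Winner's surplus: 160 points.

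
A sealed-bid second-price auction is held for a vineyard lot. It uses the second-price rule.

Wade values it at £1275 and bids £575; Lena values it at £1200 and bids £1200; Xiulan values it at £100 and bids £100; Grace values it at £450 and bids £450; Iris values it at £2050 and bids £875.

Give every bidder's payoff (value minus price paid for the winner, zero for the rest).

Payoffs: Wade £0, Lena £325, Xiulan £0, Grace £0, Iris £0.

Ranking the bids: Lena £1200 > Iris £875 > Wade £575 > Grace £450 > Xiulan £100.
Lena has the top bid and wins; the price is the second-highest bid, £875.
Lena's payoff = £1200 − £875 = £325. All other bidders lose, so their payoff is 0.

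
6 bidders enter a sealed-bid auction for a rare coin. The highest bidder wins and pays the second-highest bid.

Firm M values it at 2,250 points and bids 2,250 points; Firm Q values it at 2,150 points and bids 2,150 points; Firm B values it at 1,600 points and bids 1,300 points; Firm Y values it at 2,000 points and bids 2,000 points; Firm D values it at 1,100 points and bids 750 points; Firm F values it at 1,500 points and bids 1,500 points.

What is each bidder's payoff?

Ordered from highest: Firm M 2,250 points > Firm Q 2,150 points > Firm Y 2,000 points > Firm F 1,500 points > Firm B 1,300 points > Firm D 750 points.
Firm M has the top bid and wins; the price is the second-highest bid, 2,150 points.
Firm M's payoff = 2,250 points − 2,150 points = 100 points. All other bidders lose, so their payoff is 0.

Firm M 100 points, Firm Q 0 points, Firm B 0 points, Firm Y 0 points, Firm D 0 points, Firm F 0 points.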